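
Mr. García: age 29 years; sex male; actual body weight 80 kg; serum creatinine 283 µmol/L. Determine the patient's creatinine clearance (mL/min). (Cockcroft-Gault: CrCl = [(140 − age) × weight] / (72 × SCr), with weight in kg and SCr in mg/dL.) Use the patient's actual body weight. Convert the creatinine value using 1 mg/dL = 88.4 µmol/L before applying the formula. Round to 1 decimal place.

38.5 mL/min

SCr = 283 / 88.4 = 3.201 mg/dL
CrCl = (140 − 29) × 80 / (72 × 3.201) = 8880.0 / 230.47 ≈ 38.5 mL/min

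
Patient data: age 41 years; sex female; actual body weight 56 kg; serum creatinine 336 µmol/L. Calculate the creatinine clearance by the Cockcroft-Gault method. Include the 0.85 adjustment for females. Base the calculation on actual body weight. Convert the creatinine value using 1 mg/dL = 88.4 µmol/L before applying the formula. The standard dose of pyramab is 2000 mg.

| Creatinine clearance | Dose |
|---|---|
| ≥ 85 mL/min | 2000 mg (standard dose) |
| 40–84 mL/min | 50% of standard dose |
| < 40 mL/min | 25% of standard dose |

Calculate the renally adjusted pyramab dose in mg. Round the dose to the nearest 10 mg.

SCr = 336 / 88.4 = 3.801 mg/dL
CrCl = (140 − 41) × 56 / (72 × 3.801) × 0.85 = 5544.0 / 273.67 × 0.85 ≈ 17.2 mL/min
CrCl ≈ 17 mL/min → bracket < 40 mL/min.
25% of 2000 mg = 500 mg

500 mg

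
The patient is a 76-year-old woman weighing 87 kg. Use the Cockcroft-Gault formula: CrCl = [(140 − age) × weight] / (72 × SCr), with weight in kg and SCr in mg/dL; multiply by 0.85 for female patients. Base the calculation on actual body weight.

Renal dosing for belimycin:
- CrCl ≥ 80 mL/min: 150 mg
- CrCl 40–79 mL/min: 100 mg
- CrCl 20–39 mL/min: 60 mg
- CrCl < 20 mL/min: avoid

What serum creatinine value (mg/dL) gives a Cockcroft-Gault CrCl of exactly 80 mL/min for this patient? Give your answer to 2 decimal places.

0.82 mg/dL

Standard dose requires CrCl ≥ 80 mL/min.
Set (140 − 76) × 87 × 0.85 / (72 × SCr) = 80
SCr = (140 − 76) × 87 × 0.85 / (72 × 80) = 0.822 mg/dL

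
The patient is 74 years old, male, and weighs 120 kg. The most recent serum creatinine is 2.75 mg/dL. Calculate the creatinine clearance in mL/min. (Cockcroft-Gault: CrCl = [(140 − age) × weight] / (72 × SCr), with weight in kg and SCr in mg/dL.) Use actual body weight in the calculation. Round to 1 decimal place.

40.0 mL/min

CrCl = (140 − 74) × 120 / (72 × 2.75) = 7920.0 / 198.00 ≈ 40.0 mL/min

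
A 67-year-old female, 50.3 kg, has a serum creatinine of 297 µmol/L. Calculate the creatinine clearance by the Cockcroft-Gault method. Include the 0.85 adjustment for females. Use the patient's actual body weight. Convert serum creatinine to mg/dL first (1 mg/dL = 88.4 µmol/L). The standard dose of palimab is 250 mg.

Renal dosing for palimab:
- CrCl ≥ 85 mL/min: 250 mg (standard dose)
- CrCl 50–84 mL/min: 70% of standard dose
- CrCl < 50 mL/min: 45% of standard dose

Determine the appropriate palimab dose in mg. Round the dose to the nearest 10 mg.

110 mg

SCr = 297 / 88.4 = 3.36 mg/dL
CrCl = (140 − 67) × 50.3 / (72 × 3.36) × 0.85 = 3671.9 / 241.92 × 0.85 ≈ 12.9 mL/min
CrCl ≈ 13 mL/min → bracket < 50 mL/min.
45% of 250 mg = 112.5 mg → 110 mg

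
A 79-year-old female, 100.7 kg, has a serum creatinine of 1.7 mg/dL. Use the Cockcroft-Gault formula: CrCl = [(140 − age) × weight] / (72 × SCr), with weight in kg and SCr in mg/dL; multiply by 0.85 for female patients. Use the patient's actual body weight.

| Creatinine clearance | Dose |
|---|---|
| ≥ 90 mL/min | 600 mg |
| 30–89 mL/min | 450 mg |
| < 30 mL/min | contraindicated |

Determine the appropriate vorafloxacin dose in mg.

450 mg

CrCl = (140 − 79) × 100.7 / (72 × 1.7) × 0.85 = 6142.7 / 122.40 × 0.85 ≈ 42.7 mL/min
CrCl ≈ 43 mL/min → bracket 30–89 mL/min.
Dose for this bracket: 450 mg.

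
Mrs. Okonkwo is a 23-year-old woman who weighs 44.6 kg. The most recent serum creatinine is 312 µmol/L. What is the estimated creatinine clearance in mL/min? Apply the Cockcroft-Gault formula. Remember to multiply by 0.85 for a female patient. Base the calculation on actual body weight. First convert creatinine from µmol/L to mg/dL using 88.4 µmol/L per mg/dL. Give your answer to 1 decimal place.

SCr = 312 / 88.4 = 3.529 mg/dL
CrCl = (140 − 23) × 44.6 / (72 × 3.529) × 0.85 = 5218.2 / 254.09 × 0.85 ≈ 17.5 mL/min

17.5 mL/min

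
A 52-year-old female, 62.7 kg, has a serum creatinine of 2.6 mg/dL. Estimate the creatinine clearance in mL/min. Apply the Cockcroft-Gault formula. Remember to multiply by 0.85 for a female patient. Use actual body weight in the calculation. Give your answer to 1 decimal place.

CrCl = (140 − 52) × 62.7 / (72 × 2.6) × 0.85 = 5517.6 / 187.20 × 0.85 ≈ 25.1 mL/min

25.1 mL/min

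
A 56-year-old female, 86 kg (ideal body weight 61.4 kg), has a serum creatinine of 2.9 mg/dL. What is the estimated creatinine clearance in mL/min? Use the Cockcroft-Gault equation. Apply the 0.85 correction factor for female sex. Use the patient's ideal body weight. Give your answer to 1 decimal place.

CrCl = (140 − 56) × 61.4 / (72 × 2.9) × 0.85 = 5157.6 / 208.80 × 0.85 ≈ 21.0 mL/min

21.0 mL/min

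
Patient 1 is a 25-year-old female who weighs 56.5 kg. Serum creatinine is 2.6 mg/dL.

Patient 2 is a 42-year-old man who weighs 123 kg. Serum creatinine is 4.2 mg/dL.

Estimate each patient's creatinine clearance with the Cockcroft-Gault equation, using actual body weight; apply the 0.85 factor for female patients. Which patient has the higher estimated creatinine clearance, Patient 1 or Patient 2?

Patient 2

Patient 1: CrCl = (140 − 25) × 56.5 / (72 × 2.6) × 0.85 = 6497.5 / 187.20 × 0.85 ≈ 29.5 mL/min
Patient 2: CrCl = (140 − 42) × 123 / (72 × 4.2) = 12054.0 / 302.40 ≈ 39.9 mL/min
29.5 vs 39.9 mL/min → Patient 2 is higher.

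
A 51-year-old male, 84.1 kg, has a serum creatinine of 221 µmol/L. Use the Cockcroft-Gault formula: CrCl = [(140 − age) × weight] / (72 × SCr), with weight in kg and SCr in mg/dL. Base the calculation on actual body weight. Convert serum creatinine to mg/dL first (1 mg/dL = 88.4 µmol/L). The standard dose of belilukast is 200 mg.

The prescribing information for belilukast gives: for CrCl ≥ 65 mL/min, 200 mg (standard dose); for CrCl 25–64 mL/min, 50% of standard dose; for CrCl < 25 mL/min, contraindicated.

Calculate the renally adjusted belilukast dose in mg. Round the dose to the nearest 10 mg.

SCr = 221 / 88.4 = 2.5 mg/dL
CrCl = (140 − 51) × 84.1 / (72 × 2.5) = 7484.9 / 180.00 ≈ 41.6 mL/min
CrCl ≈ 42 mL/min → bracket 25–64 mL/min.
50% of 200 mg = 100 mg

100 mg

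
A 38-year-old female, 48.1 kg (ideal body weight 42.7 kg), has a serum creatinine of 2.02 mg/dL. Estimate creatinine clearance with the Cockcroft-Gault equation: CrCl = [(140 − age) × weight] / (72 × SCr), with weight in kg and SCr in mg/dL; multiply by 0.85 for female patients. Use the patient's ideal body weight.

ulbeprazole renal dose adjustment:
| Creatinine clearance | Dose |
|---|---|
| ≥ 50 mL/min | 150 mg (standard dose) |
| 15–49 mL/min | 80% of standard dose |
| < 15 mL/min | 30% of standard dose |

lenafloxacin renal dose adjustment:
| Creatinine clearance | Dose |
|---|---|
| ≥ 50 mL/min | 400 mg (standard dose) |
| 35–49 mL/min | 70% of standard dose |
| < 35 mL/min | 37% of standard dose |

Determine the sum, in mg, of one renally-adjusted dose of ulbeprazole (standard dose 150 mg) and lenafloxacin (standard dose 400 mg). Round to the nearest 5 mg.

270 mg

CrCl = (140 − 38) × 42.7 / (72 × 2.02) × 0.85 = 4355.4 / 145.44 × 0.85 ≈ 25.5 mL/min
CrCl ≈ 25 mL/min.
ulbeprazole: 15–49 mL/min → 80% of 150 mg = 120 mg.
lenafloxacin: < 35 mL/min → 37% of 400 mg = 148 mg.
Total = 120 + 148 = 268 mg.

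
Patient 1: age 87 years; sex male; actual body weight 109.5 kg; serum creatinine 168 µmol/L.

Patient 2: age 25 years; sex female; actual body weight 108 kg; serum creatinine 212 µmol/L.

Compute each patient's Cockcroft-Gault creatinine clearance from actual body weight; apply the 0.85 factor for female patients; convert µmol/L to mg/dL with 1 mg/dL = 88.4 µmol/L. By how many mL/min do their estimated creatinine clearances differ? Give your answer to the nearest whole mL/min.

Patient 1: SCr = 168 / 88.4 = 1.9 mg/dL
Patient 1: CrCl = (140 − 87) × 109.5 / (72 × 1.9) = 5803.5 / 136.80 ≈ 42.4 mL/min
Patient 2: SCr = 212 / 88.4 = 2.398 mg/dL
Patient 2: CrCl = (140 − 25) × 108 / (72 × 2.398) × 0.85 = 12420.0 / 172.66 × 0.85 ≈ 61.1 mL/min
|42.4 − 61.1| = 18.7 mL/min

19 mL/min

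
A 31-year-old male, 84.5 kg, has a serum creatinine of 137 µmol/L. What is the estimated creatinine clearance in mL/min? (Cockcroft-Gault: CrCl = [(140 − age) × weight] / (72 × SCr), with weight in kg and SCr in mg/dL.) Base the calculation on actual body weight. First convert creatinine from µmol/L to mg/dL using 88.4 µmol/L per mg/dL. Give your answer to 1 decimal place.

82.5 mL/min

SCr = 137 / 88.4 = 1.55 mg/dL
CrCl = (140 − 31) × 84.5 / (72 × 1.55) = 9210.5 / 111.60 ≈ 82.5 mL/min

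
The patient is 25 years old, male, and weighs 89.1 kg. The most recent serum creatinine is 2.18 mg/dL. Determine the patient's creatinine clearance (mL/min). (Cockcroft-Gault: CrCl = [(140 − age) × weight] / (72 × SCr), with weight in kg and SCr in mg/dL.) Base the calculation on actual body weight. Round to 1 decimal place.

65.3 mL/min

CrCl = (140 − 25) × 89.1 / (72 × 2.18) = 10246.5 / 156.96 ≈ 65.3 mL/min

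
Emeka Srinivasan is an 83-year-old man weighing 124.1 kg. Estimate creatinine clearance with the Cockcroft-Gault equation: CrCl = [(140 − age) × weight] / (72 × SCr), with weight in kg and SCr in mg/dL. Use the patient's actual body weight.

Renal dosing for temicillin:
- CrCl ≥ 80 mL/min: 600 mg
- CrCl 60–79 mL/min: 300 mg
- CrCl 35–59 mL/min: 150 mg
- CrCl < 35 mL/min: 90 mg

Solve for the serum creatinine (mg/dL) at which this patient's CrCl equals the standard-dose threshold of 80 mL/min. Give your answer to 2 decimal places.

Standard dose requires CrCl ≥ 80 mL/min.
Set (140 − 83) × 124.1 / (72 × SCr) = 80
SCr = (140 − 83) × 124.1 / (72 × 80) = 1.228 mg/dL

1.23 mg/dL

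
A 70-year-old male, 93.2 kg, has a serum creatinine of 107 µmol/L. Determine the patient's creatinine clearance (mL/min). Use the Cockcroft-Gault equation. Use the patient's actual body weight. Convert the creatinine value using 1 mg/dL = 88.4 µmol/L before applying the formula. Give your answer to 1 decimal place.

74.9 mL/min

SCr = 107 / 88.4 = 1.21 mg/dL
CrCl = (140 − 70) × 93.2 / (72 × 1.21) = 6524.0 / 87.12 ≈ 74.9 mL/min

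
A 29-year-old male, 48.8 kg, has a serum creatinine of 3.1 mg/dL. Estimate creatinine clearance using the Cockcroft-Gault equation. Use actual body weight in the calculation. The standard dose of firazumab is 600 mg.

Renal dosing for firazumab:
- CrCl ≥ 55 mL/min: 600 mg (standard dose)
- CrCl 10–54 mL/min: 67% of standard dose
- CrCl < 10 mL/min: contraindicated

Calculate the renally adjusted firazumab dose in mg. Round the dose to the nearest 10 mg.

CrCl = (140 − 29) × 48.8 / (72 × 3.1) = 5416.8 / 223.20 ≈ 24.3 mL/min
CrCl ≈ 24 mL/min → bracket 10–54 mL/min.
67% of 600 mg = 402 mg → 400 mg

400 mg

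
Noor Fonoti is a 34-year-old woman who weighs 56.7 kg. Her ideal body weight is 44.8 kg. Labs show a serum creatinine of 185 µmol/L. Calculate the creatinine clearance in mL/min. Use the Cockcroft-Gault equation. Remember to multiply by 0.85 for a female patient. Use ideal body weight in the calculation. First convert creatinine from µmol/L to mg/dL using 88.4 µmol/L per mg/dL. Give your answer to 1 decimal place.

26.8 mL/min

SCr = 185 / 88.4 = 2.093 mg/dL
CrCl = (140 − 34) × 44.8 / (72 × 2.093) × 0.85 = 4748.8 / 150.70 × 0.85 ≈ 26.8 mL/min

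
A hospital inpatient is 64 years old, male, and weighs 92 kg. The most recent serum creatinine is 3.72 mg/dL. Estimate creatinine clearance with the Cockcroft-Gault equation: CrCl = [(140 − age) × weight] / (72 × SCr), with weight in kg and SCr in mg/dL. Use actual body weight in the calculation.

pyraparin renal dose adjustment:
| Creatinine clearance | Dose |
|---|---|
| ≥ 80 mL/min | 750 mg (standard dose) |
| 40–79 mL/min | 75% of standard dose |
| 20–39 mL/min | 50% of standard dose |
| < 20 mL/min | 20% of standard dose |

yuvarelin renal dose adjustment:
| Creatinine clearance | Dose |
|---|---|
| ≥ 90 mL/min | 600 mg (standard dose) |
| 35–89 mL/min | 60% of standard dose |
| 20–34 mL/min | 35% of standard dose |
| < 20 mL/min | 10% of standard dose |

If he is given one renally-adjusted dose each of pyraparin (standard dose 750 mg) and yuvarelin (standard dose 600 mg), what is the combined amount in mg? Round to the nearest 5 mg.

CrCl = (140 − 64) × 92 / (72 × 3.72) = 6992.0 / 267.84 ≈ 26.1 mL/min
CrCl ≈ 26 mL/min.
pyraparin: 20–39 mL/min → 50% of 750 mg = 375 mg.
yuvarelin: 20–34 mL/min → 35% of 600 mg = 210 mg.
Total = 375 + 210 = 585 mg.

585 mg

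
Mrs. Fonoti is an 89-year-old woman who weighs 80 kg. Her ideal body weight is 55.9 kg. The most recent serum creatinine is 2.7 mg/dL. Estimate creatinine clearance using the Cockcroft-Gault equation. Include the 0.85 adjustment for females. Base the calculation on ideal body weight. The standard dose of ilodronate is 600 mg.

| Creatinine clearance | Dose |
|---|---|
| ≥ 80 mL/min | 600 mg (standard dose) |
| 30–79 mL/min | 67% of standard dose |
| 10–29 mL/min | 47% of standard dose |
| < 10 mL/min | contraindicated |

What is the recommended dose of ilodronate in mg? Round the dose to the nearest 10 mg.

CrCl = (140 − 89) × 55.9 / (72 × 2.7) × 0.85 = 2850.9 / 194.40 × 0.85 ≈ 12.5 mL/min
CrCl ≈ 12 mL/min → bracket 10–29 mL/min.
47% of 600 mg = 282 mg → 280 mg

280 mg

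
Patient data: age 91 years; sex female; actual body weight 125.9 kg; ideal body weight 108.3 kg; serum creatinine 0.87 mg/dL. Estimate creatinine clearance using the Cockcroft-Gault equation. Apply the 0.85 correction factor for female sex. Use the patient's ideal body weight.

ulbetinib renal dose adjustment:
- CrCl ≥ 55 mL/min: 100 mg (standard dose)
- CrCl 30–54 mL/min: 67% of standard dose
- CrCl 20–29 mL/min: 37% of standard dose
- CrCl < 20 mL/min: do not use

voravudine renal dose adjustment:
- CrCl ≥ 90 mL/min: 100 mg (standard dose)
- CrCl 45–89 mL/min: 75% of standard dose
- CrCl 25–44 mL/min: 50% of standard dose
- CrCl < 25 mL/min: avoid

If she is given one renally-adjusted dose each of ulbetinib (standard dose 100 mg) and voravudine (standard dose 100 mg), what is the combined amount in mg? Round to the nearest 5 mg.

175 mg

CrCl = (140 − 91) × 108.3 / (72 × 0.87) × 0.85 = 5306.7 / 62.64 × 0.85 ≈ 72.0 mL/min
CrCl ≈ 72 mL/min.
ulbetinib: ≥ 55 mL/min → 100% of 100 mg = 100 mg.
voravudine: 45–89 mL/min → 75% of 100 mg = 75 mg.
Total = 100 + 75 = 175 mg.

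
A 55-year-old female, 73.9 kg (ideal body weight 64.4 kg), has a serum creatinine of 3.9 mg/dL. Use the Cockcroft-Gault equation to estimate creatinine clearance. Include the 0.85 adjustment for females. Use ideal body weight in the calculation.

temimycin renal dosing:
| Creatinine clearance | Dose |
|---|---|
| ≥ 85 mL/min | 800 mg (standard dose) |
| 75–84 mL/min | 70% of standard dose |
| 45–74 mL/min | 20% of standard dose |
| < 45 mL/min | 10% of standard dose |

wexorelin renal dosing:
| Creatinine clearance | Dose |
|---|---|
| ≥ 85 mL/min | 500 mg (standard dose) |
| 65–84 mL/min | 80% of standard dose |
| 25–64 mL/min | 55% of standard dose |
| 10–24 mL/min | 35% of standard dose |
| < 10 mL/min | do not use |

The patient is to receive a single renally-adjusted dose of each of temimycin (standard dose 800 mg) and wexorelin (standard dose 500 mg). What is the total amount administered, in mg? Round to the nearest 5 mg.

CrCl = (140 − 55) × 64.4 / (72 × 3.9) × 0.85 = 5474.0 / 280.80 × 0.85 ≈ 16.6 mL/min
CrCl ≈ 17 mL/min.
temimycin: < 45 mL/min → 10% of 800 mg = 80 mg.
wexorelin: 10–24 mL/min → 35% of 500 mg = 175 mg.
Total = 80 + 175 = 255 mg.

255 mg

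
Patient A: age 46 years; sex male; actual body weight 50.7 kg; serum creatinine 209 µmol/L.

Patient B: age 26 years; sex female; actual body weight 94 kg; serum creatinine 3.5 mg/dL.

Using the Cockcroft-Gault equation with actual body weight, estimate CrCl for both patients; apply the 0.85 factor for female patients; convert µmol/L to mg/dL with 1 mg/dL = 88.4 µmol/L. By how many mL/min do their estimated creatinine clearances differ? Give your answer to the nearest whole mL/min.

8 mL/min

Patient A: SCr = 209 / 88.4 = 2.364 mg/dL
Patient A: CrCl = (140 − 46) × 50.7 / (72 × 2.364) = 4765.8 / 170.21 ≈ 28.0 mL/min
Patient B: CrCl = (140 − 26) × 94 / (72 × 3.5) × 0.85 = 10716.0 / 252.00 × 0.85 ≈ 36.1 mL/min
|28.0 − 36.1| = 8.1 mL/min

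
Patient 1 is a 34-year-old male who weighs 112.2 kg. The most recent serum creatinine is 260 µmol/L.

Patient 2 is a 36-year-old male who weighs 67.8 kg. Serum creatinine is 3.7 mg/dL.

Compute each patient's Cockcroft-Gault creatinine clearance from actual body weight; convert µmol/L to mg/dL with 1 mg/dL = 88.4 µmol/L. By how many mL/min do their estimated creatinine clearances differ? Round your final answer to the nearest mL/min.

30 mL/min

Patient 1: SCr = 260 / 88.4 = 2.941 mg/dL
Patient 1: CrCl = (140 − 34) × 112.2 / (72 × 2.941) = 11893.2 / 211.75 ≈ 56.2 mL/min
Patient 2: CrCl = (140 − 36) × 67.8 / (72 × 3.7) = 7051.2 / 266.40 ≈ 26.5 mL/min
|56.2 − 26.5| = 29.7 mL/min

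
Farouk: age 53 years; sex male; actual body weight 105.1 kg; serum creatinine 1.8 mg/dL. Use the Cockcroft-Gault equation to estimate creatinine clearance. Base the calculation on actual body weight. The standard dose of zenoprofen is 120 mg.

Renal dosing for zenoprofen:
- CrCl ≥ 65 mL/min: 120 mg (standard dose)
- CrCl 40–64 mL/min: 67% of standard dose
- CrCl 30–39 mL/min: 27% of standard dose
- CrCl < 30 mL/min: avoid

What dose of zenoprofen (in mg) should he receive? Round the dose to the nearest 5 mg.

CrCl = (140 − 53) × 105.1 / (72 × 1.8) = 9143.7 / 129.60 ≈ 70.6 mL/min
CrCl ≈ 71 mL/min → bracket ≥ 65 mL/min.
100% of 120 mg = 120 mg

120 mg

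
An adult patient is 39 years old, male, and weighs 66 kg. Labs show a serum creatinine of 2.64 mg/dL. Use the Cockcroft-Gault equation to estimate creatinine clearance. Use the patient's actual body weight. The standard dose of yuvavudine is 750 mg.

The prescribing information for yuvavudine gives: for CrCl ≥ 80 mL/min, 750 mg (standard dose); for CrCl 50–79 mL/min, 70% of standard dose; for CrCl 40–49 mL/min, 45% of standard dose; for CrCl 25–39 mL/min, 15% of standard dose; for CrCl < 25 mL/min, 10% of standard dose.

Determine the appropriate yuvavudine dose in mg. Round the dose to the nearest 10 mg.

110 mg

CrCl = (140 − 39) × 66 / (72 × 2.64) = 6666.0 / 190.08 ≈ 35.1 mL/min
CrCl ≈ 35 mL/min → bracket 25–39 mL/min.
15% of 750 mg = 112.5 mg → 110 mg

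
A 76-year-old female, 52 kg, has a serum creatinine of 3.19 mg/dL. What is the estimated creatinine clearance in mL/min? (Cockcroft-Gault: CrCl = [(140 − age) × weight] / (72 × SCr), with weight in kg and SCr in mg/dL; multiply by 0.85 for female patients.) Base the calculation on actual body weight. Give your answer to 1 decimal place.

12.3 mL/min

CrCl = (140 − 76) × 52 / (72 × 3.19) × 0.85 = 3328.0 / 229.68 × 0.85 ≈ 12.3 mL/min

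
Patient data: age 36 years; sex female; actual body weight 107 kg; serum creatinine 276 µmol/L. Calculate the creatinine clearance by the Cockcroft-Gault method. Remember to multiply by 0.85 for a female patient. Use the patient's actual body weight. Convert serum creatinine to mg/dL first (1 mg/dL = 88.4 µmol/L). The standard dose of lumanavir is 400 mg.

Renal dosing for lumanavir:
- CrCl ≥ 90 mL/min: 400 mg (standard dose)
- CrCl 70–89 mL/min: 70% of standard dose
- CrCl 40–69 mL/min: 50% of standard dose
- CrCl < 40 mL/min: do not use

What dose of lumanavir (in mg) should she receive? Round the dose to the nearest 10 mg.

200 mg

SCr = 276 / 88.4 = 3.122 mg/dL
CrCl = (140 − 36) × 107 / (72 × 3.122) × 0.85 = 11128.0 / 224.78 × 0.85 ≈ 42.1 mL/min
CrCl ≈ 42 mL/min → bracket 40–69 mL/min.
50% of 400 mg = 200 mg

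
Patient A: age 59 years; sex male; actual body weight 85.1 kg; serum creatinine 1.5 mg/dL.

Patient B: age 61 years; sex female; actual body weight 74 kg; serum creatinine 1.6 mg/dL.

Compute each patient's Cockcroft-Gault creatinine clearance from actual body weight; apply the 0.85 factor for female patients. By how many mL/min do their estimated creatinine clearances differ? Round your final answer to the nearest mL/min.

21 mL/min

Patient A: CrCl = (140 − 59) × 85.1 / (72 × 1.5) = 6893.1 / 108.00 ≈ 63.8 mL/min
Patient B: CrCl = (140 − 61) × 74 / (72 × 1.6) × 0.85 = 5846.0 / 115.20 × 0.85 ≈ 43.1 mL/min
|63.8 − 43.1| = 20.7 mL/min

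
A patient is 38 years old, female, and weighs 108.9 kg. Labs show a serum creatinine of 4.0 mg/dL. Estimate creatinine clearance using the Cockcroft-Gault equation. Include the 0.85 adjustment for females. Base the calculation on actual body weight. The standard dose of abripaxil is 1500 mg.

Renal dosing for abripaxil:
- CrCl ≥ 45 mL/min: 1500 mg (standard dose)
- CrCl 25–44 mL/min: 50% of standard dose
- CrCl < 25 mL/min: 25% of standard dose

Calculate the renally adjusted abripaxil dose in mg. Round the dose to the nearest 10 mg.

750 mg

CrCl = (140 − 38) × 108.9 / (72 × 4) × 0.85 = 11107.8 / 288.00 × 0.85 ≈ 32.8 mL/min
CrCl ≈ 33 mL/min → bracket 25–44 mL/min.
50% of 1500 mg = 750 mg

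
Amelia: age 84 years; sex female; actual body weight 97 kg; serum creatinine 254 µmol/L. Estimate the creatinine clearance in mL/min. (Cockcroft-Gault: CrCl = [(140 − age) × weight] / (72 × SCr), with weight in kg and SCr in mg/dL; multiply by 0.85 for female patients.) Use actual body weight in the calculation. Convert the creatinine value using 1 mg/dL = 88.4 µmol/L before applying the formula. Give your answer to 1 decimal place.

22.3 mL/min

SCr = 254 / 88.4 = 2.873 mg/dL
CrCl = (140 − 84) × 97 / (72 × 2.873) × 0.85 = 5432.0 / 206.86 × 0.85 ≈ 22.3 mL/min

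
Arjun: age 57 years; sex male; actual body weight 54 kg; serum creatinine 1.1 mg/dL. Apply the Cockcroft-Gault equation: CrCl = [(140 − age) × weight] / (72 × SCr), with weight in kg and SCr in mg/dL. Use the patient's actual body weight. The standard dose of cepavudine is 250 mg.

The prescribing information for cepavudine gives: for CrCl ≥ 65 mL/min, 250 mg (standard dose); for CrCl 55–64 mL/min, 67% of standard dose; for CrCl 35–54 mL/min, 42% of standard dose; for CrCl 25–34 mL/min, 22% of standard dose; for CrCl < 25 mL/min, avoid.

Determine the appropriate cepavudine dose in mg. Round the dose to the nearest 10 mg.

CrCl = (140 − 57) × 54 / (72 × 1.1) = 4482.0 / 79.20 ≈ 56.6 mL/min
CrCl ≈ 57 mL/min → bracket 55–64 mL/min.
67% of 250 mg = 167.5 mg → 170 mg

170 mg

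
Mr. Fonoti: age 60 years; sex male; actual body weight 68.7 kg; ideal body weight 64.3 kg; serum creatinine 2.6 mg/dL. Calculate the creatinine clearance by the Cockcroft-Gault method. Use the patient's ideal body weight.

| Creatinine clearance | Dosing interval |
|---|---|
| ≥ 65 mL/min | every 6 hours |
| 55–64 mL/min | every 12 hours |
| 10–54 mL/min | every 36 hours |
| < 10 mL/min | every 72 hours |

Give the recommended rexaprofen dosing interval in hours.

every 36 hours

CrCl = (140 − 60) × 64.3 / (72 × 2.6) = 5144.0 / 187.20 ≈ 27.5 mL/min
CrCl ≈ 27 mL/min → bracket 10–54 mL/min → every 36 hours.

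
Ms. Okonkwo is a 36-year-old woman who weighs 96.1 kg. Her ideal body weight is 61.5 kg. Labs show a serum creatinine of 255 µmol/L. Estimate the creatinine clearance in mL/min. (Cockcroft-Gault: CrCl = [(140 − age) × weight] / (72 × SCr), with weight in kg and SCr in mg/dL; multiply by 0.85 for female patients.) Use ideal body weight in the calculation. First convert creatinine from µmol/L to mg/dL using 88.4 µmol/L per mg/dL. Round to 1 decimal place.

SCr = 255 / 88.4 = 2.885 mg/dL
CrCl = (140 − 36) × 61.5 / (72 × 2.885) × 0.85 = 6396.0 / 207.72 × 0.85 ≈ 26.2 mL/min

26.2 mL/min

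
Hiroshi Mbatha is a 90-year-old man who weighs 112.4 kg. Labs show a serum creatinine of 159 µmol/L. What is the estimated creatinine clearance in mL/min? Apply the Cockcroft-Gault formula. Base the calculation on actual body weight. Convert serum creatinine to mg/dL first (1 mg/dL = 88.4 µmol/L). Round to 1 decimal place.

43.4 mL/min

SCr = 159 / 88.4 = 1.799 mg/dL
CrCl = (140 − 90) × 112.4 / (72 × 1.799) = 5620.0 / 129.53 ≈ 43.4 mL/min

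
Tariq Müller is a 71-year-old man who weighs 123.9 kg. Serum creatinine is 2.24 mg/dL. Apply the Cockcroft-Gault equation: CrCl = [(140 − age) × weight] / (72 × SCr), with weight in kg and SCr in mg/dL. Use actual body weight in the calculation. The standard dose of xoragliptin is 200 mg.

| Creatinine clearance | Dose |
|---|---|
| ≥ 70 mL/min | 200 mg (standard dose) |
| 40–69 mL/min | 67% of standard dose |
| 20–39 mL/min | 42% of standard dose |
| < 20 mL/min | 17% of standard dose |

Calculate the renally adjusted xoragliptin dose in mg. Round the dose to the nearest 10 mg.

CrCl = (140 − 71) × 123.9 / (72 × 2.24) = 8549.1 / 161.28 ≈ 53.0 mL/min
CrCl ≈ 53 mL/min → bracket 40–69 mL/min.
67% of 200 mg = 134 mg → 130 mg

130 mg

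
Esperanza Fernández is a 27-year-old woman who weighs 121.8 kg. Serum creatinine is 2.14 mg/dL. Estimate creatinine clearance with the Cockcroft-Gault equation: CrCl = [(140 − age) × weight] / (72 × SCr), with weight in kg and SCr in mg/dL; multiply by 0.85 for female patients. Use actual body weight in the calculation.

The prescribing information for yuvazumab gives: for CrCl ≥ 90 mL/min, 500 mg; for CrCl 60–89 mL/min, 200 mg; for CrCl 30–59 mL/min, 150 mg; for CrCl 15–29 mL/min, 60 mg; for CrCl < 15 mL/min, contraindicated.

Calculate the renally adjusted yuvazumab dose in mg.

CrCl = (140 − 27) × 121.8 / (72 × 2.14) × 0.85 = 13763.4 / 154.08 × 0.85 ≈ 75.9 mL/min
CrCl ≈ 76 mL/min → bracket 60–89 mL/min.
Dose for this bracket: 200 mg.

200 mg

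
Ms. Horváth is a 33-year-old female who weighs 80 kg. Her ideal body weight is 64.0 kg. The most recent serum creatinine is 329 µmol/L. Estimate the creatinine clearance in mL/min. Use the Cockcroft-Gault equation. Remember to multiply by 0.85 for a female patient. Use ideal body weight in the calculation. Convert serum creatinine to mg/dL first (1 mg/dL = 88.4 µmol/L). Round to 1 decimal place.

SCr = 329 / 88.4 = 3.722 mg/dL
CrCl = (140 − 33) × 64 / (72 × 3.722) × 0.85 = 6848.0 / 267.98 × 0.85 ≈ 21.7 mL/min

21.7 mL/min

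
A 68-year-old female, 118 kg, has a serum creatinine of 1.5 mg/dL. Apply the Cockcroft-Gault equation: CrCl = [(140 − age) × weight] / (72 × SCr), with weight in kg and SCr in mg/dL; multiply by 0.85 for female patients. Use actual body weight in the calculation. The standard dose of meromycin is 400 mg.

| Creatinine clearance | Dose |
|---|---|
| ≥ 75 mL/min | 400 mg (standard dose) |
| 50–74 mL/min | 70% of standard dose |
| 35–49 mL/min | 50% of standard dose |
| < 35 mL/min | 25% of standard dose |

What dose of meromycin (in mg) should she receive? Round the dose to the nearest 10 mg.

280 mg

CrCl = (140 − 68) × 118 / (72 × 1.5) × 0.85 = 8496.0 / 108.00 × 0.85 ≈ 66.9 mL/min
CrCl ≈ 67 mL/min → bracket 50–74 mL/min.
70% of 400 mg = 280 mg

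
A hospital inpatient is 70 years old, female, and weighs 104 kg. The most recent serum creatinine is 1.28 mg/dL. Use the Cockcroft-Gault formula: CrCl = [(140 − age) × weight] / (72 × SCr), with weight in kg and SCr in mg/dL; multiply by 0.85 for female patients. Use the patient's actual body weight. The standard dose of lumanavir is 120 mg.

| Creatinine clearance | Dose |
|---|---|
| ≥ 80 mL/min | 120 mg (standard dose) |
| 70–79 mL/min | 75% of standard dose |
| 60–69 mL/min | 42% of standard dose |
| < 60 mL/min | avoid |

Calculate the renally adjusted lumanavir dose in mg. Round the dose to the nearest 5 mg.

CrCl = (140 − 70) × 104 / (72 × 1.28) × 0.85 = 7280.0 / 92.16 × 0.85 ≈ 67.1 mL/min
CrCl ≈ 67 mL/min → bracket 60–69 mL/min.
42% of 120 mg = 50.4 mg → 50 mg

50 mg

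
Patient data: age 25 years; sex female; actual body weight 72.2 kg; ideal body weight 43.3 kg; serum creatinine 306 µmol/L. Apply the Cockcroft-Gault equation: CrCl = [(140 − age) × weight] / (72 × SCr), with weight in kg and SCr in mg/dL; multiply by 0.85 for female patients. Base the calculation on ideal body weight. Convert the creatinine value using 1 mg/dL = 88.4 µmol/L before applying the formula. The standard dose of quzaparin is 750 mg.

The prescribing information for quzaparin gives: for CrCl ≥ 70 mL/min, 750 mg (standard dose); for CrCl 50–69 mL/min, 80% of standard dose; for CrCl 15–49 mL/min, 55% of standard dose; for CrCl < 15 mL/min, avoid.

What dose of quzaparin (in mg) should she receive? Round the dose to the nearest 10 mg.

SCr = 306 / 88.4 = 3.462 mg/dL
CrCl = (140 − 25) × 43.3 / (72 × 3.462) × 0.85 = 4979.5 / 249.26 × 0.85 ≈ 17.0 mL/min
CrCl ≈ 17 mL/min → bracket 15–49 mL/min.
55% of 750 mg = 412.5 mg → 410 mg

410 mg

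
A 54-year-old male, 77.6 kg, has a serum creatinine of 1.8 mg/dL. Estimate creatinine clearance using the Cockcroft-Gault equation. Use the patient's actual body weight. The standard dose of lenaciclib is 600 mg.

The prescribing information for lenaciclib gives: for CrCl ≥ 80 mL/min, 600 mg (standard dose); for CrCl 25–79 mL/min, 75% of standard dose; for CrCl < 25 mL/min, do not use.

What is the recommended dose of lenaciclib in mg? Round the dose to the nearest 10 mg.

CrCl = (140 − 54) × 77.6 / (72 × 1.8) = 6673.6 / 129.60 ≈ 51.5 mL/min
CrCl ≈ 51 mL/min → bracket 25–79 mL/min.
75% of 600 mg = 450 mg

450 mg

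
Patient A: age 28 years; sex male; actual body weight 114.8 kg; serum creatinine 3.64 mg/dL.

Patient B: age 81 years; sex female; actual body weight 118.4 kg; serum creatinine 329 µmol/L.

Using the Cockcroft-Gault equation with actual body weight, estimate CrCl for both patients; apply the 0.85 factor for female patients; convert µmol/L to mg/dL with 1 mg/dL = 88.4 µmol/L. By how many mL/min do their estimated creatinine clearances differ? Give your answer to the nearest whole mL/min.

Patient A: CrCl = (140 − 28) × 114.8 / (72 × 3.64) = 12857.6 / 262.08 ≈ 49.1 mL/min
Patient B: SCr = 329 / 88.4 = 3.722 mg/dL
Patient B: CrCl = (140 − 81) × 118.4 / (72 × 3.722) × 0.85 = 6985.6 / 267.98 × 0.85 ≈ 22.2 mL/min
|49.1 − 22.2| = 26.9 mL/min

27 mL/min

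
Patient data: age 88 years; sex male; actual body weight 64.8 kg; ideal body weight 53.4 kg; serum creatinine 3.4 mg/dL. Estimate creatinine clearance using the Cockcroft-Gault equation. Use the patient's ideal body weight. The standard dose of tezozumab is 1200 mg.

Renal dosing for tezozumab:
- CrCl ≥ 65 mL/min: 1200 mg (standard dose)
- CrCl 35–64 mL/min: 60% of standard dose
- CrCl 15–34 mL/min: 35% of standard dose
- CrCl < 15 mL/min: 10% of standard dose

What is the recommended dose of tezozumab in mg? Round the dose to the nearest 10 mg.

120 mg

CrCl = (140 − 88) × 53.4 / (72 × 3.4) = 2776.8 / 244.80 ≈ 11.3 mL/min
CrCl ≈ 11 mL/min → bracket < 15 mL/min.
10% of 1200 mg = 120 mg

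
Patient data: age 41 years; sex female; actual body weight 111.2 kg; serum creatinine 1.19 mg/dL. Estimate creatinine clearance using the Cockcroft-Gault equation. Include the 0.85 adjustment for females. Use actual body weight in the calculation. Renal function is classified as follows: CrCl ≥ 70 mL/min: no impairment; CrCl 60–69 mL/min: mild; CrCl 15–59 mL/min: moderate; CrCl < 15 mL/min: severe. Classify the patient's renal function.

CrCl = (140 − 41) × 111.2 / (72 × 1.19) × 0.85 = 11008.8 / 85.68 × 0.85 ≈ 109.2 mL/min
109 mL/min falls in the 'no impairment' range.

no impairment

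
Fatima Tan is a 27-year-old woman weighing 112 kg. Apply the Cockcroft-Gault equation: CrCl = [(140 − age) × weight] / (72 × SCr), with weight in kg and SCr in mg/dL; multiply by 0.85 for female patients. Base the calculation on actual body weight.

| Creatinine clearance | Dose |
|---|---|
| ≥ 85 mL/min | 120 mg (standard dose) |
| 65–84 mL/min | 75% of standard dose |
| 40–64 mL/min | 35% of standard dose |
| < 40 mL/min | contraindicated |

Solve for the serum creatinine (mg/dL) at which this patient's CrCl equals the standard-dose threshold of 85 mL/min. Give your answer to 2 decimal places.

1.76 mg/dL

Standard dose requires CrCl ≥ 85 mL/min.
Set (140 − 27) × 112 × 0.85 / (72 × SCr) = 85
SCr = (140 − 27) × 112 × 0.85 / (72 × 85) = 1.758 mg/dL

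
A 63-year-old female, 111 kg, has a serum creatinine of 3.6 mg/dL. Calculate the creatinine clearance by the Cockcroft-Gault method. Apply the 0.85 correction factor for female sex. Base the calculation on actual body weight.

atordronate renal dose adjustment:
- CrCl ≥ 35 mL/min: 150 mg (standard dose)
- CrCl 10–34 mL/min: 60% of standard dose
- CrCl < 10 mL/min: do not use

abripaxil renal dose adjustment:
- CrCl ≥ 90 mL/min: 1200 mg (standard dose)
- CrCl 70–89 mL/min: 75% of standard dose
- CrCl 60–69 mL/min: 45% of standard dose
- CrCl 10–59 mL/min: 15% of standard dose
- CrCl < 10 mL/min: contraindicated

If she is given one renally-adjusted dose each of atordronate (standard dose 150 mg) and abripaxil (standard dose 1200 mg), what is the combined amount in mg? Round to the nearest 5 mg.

270 mg

CrCl = (140 − 63) × 111 / (72 × 3.6) × 0.85 = 8547.0 / 259.20 × 0.85 ≈ 28.0 mL/min
CrCl ≈ 28 mL/min.
atordronate: 10–34 mL/min → 60% of 150 mg = 90 mg.
abripaxil: 10–59 mL/min → 15% of 1200 mg = 180 mg.
Total = 90 + 180 = 270 mg.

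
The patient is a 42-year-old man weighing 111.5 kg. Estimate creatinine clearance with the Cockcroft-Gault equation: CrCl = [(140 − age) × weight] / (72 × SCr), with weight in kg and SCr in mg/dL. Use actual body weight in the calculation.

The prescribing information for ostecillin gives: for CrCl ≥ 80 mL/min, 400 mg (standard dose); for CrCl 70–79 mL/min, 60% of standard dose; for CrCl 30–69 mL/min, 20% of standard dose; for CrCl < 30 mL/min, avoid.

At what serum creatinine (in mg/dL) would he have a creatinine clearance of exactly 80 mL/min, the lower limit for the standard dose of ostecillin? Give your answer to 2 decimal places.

1.90 mg/dL

Standard dose requires CrCl ≥ 80 mL/min.
Set (140 − 42) × 111.5 / (72 × SCr) = 80
SCr = (140 − 42) × 111.5 / (72 × 80) = 1.897 mg/dL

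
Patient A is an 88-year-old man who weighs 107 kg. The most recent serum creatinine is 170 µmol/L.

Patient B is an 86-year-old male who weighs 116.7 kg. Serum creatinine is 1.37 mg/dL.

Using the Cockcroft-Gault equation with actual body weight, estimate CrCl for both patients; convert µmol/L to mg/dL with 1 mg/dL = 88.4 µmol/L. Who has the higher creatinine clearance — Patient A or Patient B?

Patient B

Patient A: SCr = 170 / 88.4 = 1.923 mg/dL
Patient A: CrCl = (140 − 88) × 107 / (72 × 1.923) = 5564.0 / 138.46 ≈ 40.2 mL/min
Patient B: CrCl = (140 − 86) × 116.7 / (72 × 1.37) = 6301.8 / 98.64 ≈ 63.9 mL/min
40.2 vs 63.9 mL/min → Patient B is higher.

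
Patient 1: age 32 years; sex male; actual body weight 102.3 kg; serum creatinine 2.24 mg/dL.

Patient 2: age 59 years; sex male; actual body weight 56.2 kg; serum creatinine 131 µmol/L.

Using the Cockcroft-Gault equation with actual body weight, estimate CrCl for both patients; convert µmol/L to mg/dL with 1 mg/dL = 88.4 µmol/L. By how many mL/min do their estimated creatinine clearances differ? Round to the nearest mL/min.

Patient 1: CrCl = (140 − 32) × 102.3 / (72 × 2.24) = 11048.4 / 161.28 ≈ 68.5 mL/min
Patient 2: SCr = 131 / 88.4 = 1.482 mg/dL
Patient 2: CrCl = (140 − 59) × 56.2 / (72 × 1.482) = 4552.2 / 106.70 ≈ 42.7 mL/min
|68.5 − 42.7| = 25.8 mL/min

26 mL/min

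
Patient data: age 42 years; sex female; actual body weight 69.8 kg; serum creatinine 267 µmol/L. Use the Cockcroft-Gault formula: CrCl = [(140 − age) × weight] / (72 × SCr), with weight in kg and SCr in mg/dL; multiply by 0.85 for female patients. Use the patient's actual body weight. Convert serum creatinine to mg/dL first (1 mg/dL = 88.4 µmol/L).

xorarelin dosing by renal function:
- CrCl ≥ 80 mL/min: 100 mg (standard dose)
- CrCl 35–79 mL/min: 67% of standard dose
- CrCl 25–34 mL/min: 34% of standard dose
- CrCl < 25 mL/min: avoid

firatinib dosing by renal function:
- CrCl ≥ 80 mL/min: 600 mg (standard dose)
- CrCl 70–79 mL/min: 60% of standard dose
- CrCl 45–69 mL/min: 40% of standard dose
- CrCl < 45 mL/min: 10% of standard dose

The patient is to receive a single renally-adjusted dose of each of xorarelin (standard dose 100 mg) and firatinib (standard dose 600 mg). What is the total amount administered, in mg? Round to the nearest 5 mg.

SCr = 267 / 88.4 = 3.02 mg/dL
CrCl = (140 − 42) × 69.8 / (72 × 3.02) × 0.85 = 6840.4 / 217.44 × 0.85 ≈ 26.7 mL/min
CrCl ≈ 27 mL/min.
xorarelin: 25–34 mL/min → 34% of 100 mg = 34 mg.
firatinib: < 45 mL/min → 10% of 600 mg = 60 mg.
Total = 34 + 60 = 94 mg.

95 mg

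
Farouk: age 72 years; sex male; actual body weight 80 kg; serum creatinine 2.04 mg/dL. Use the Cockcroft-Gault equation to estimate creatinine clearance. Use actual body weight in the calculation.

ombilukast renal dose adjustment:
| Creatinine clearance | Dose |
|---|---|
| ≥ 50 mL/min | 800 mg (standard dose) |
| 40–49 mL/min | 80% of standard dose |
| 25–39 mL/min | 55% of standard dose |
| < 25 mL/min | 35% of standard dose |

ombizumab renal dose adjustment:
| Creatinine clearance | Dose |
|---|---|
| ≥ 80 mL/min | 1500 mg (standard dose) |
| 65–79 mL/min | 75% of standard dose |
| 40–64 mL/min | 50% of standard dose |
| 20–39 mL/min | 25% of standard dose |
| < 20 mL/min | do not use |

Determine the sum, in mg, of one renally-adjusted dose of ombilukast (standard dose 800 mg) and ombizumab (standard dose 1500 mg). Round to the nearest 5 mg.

CrCl = (140 − 72) × 80 / (72 × 2.04) = 5440.0 / 146.88 ≈ 37.0 mL/min
CrCl ≈ 37 mL/min.
ombilukast: 25–39 mL/min → 55% of 800 mg = 440 mg.
ombizumab: 20–39 mL/min → 25% of 1500 mg = 375 mg.
Total = 440 + 375 = 815 mg.

815 mg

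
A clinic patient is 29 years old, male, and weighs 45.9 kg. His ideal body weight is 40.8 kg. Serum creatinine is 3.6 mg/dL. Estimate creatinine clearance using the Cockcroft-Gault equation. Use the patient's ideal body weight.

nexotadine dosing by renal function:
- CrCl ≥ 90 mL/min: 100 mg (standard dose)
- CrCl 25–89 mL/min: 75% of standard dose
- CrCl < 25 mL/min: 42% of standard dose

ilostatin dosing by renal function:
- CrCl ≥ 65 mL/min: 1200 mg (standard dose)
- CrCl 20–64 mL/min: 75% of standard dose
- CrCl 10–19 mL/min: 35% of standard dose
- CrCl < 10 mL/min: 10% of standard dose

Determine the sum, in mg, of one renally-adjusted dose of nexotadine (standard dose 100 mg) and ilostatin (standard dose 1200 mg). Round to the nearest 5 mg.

460 mg

CrCl = (140 − 29) × 40.8 / (72 × 3.6) = 4528.8 / 259.20 ≈ 17.5 mL/min
CrCl ≈ 17 mL/min.
nexotadine: < 25 mL/min → 42% of 100 mg = 42 mg.
ilostatin: 10–19 mL/min → 35% of 1200 mg = 420 mg.
Total = 42 + 420 = 462 mg.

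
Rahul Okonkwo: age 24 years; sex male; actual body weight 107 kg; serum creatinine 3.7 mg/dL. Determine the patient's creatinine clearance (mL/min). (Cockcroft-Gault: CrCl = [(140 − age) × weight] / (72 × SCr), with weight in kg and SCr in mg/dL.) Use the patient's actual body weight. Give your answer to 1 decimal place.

46.6 mL/min

CrCl = (140 − 24) × 107 / (72 × 3.7) = 12412.0 / 266.40 ≈ 46.6 mL/min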